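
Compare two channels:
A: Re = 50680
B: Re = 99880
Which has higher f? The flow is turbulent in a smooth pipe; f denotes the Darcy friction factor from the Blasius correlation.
f(A) = 0.02106, f(B) = 0.01778. Answer: A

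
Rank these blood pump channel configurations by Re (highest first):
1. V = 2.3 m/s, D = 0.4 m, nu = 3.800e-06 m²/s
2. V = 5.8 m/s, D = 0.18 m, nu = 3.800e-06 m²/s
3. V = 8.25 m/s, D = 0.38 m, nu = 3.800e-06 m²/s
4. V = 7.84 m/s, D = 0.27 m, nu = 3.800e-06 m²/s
Case 1: Re = 242105
Case 2: Re = 274737
Case 3: Re = 825000
Case 4: Re = 557053
Ranking (highest first): 3, 4, 2, 1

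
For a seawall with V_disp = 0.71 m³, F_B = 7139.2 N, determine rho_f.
Formula: F_B = \rho_f g V_{disp}
Substituting knowns: 7139.2 = rho_f·9.81·0.71
Solving for rho_f: rho_f = 7139.2/(9.81·0.71) = 1025 kg/m³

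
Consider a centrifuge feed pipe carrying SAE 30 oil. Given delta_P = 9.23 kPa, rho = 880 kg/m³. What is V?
Formula: V = \sqrt{\frac{2 \Delta P}{\rho}}
V = √(2·(9.23·1000)/880) = 4.58 m/s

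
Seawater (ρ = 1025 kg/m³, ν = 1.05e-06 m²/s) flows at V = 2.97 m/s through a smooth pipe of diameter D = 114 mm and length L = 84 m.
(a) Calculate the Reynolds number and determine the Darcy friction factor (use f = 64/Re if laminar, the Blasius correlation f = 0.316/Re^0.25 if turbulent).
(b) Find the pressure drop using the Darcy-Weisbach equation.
(a) Re = V·D/ν = 2.97·0.114/1.05e-06 = 322460 → turbulent (Re > 4000); f = 0.316/Re^0.25 = 0.316/322460^0.25 = 0.013261 (Blasius is strictly valid for Re ≲ 1e5; used here as the smooth-pipe estimate the problem specifies)
(b) Darcy-Weisbach: ΔP = f·(L/D)·½ρV²/1000 = 0.013261·(84/0.114)·½·1025·2.97²/1000 = 44.17 kPa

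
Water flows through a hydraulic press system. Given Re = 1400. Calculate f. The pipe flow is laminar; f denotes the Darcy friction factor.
Formula: f = \frac{64}{Re}
f = 64/1400 = 0.04571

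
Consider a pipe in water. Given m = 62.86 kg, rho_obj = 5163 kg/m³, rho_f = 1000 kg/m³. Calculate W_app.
Formula: W_{app} = mg\left(1 - \frac{\rho_f}{\rho_{obj}}\right)
W_app = 62.86·9.81·(1 − 1000/5163) = 497.2 N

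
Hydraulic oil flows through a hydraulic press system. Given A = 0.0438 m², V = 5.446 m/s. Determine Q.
Formula: Q = A V
Q = 0.0438·5.446·1000 = 238.5 L/s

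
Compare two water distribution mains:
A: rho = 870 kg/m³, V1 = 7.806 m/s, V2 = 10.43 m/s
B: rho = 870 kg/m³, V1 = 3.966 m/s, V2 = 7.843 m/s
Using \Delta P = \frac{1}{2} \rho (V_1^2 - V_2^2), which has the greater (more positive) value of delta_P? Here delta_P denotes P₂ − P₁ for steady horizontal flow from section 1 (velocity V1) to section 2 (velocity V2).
delta_P(A) = -20.82 kPa, delta_P(B) = -19.92 kPa. Answer: B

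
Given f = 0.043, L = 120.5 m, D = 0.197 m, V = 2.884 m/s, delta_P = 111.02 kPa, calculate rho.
Formula: \Delta P = f \frac{L}{D} \frac{\rho V^2}{2}
Substituting knowns: 111.02 = 0.043·(120.5/0.197)·0.5·rho·2.884²/1000
Solving for rho: rho = (111.02·1000)/(0.043·(120.5/0.197)·0.5·2.884²) = 1015 kg/m³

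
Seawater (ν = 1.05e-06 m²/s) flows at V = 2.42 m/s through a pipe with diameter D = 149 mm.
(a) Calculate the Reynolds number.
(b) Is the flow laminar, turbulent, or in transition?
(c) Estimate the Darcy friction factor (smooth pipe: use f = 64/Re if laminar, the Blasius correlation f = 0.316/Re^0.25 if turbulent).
(a) Re = V·D/ν = 2.42·0.149/1.05e-06 = 343410
(b) Flow regime: turbulent (Re > 4000)
(c) Friction factor: f = 0.316/Re^0.25 = 0.316/343410^0.25 = 0.01305 (Blasius is strictly valid for Re ≲ 1e5; used here as the smooth-pipe estimate the problem specifies)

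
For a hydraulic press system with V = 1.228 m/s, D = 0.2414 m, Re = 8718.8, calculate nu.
Formula: Re = \frac{V D}{\nu}
Substituting knowns: 8718.8 = 1.228·0.2414/nu
Solving for nu: nu = 1.228·0.2414/8718.8 = 3.400e-05 m²/s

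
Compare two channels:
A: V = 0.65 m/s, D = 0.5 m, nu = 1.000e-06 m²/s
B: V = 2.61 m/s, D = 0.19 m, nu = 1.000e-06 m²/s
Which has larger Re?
Re(A) = 325000, Re(B) = 495900. Answer: B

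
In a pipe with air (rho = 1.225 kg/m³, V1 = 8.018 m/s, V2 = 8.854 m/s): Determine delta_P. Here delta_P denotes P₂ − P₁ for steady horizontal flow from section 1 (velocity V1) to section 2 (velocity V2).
Formula: \Delta P = \frac{1}{2} \rho (V_1^2 - V_2^2)
delta_P = 0.5·1.225·(8.018² − 8.854²)/1000 = -0.008639 kPa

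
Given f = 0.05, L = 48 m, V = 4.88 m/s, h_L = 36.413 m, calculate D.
Formula: h_L = f \frac{L}{D} \frac{V^2}{2g}
Substituting knowns: 36.413 = 0.05·(48/D)·4.88²/(2·9.81)
Solving for D: D = 0.05·48·4.88²/(2·9.81·36.413) = 0.08 m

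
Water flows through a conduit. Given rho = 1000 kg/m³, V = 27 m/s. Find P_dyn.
Formula: P_{dyn} = \frac{1}{2} \rho V^2
P_dyn = 0.5·1000·27²/1000 = 364.5 kPa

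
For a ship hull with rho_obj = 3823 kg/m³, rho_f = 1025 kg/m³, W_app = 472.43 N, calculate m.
Formula: W_{app} = mg\left(1 - \frac{\rho_f}{\rho_{obj}}\right)
Substituting knowns: 472.43 = m·9.81·(1 − 1025/3823)
Solving for m: m = 472.43/(9.81·(1 − 1025/3823)) = 65.8 kg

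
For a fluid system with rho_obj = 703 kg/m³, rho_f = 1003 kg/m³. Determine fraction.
Formula: f_{sub} = \frac{\rho_{obj}}{\rho_f}
fraction = 703/1003 = 0.7009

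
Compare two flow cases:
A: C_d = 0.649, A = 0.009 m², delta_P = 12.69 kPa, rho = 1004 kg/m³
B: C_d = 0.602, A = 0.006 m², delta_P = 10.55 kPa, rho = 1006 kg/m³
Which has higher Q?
Q(A) = 29.37 L/s, Q(B) = 16.54 L/s. Answer: A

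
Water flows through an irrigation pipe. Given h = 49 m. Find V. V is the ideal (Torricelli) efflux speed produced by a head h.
Formula: V = \sqrt{2 g h}
V = √(2·9.81·49) = 31.01 m/s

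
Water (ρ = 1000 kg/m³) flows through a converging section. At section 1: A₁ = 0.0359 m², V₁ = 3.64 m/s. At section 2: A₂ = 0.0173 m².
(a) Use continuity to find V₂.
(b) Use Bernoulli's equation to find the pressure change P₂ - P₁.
(a) Continuity: A₁V₁=A₂V₂ -> V₂=A₁V₁/A₂=0.0359*3.64/0.0173=7.55 m/s
(b) Bernoulli: P₂-P₁=0.5*rho*(V₁^2-V₂^2)/1000=0.5*1000*(3.64^2-7.55^2)/1000=-21.88 kPa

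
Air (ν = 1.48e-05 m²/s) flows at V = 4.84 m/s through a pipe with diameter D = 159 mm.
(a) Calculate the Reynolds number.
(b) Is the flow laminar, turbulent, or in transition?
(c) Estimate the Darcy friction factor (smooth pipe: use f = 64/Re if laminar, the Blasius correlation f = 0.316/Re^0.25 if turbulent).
(a) Re = V·D/ν = 4.84·0.159/1.48e-05 = 51997
(b) Flow regime: turbulent (Re > 4000)
(c) Friction factor: f = 0.316/Re^0.25 = 0.316/51997^0.25 = 0.02093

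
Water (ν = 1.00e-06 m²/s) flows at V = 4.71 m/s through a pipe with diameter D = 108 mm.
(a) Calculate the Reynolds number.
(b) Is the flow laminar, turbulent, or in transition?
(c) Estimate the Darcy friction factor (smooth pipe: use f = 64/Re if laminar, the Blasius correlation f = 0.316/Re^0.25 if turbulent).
(a) Re = V·D/ν = 4.71·0.108/1.00e-06 = 508680
(b) Flow regime: turbulent (Re > 4000)
(c) Friction factor: f = 0.316/Re^0.25 = 0.316/508680^0.25 = 0.01183 (Blasius is strictly valid for Re ≲ 1e5; used here as the smooth-pipe estimate the problem specifies)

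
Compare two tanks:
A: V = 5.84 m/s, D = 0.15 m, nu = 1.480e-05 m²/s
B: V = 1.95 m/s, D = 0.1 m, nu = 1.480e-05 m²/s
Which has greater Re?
Re(A) = 59189, Re(B) = 13176. Answer: A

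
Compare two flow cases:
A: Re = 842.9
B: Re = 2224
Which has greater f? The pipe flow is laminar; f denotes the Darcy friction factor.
f(A) = 0.07593, f(B) = 0.02878. Answer: A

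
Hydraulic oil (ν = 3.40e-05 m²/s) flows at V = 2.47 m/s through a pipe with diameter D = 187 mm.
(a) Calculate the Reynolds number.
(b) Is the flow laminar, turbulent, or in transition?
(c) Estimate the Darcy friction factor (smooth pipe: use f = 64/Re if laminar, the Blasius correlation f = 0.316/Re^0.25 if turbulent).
(a) Re = V·D/ν = 2.47·0.187/3.40e-05 = 13585
(b) Flow regime: turbulent (Re > 4000)
(c) Friction factor: f = 0.316/Re^0.25 = 0.316/13585^0.25 = 0.02927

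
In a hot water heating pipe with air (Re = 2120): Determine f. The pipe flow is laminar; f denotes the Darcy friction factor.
Formula: f = \frac{64}{Re}
f = 64/2120 = 0.03019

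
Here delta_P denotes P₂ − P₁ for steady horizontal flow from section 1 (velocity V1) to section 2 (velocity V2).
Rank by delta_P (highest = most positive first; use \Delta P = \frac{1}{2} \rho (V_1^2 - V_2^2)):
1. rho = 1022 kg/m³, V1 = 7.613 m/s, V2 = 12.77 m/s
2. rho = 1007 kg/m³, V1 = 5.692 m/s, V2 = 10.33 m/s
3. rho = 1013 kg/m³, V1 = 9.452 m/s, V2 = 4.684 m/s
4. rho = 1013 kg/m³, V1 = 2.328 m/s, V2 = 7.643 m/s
Case 1: delta_P = -53.71 kPa
Case 2: delta_P = -37.42 kPa
Case 3: delta_P = 34.14 kPa
Case 4: delta_P = -26.84 kPa
Ranking (highest first): 3, 4, 2, 1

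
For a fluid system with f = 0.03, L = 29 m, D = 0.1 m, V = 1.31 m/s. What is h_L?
Formula: h_L = f \frac{L}{D} \frac{V^2}{2g}
h_L = 0.03·(29/0.1)·1.31²/(2·9.81) = 0.761 m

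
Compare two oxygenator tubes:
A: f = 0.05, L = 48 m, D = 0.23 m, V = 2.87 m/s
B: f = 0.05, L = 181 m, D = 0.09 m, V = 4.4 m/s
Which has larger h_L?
h_L(A) = 4.381 m, h_L(B) = 99.22 m. Answer: B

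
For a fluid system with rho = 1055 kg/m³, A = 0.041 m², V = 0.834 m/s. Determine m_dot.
Formula: \dot{m} = \rho A V
m_dot = 1055·0.041·0.834 = 36.07 kg/s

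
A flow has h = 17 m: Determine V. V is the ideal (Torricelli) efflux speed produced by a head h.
Formula: V = \sqrt{2 g h}
V = √(2·9.81·17) = 18.26 m/s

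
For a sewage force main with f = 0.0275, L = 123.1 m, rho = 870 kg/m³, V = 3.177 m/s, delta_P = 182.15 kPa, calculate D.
Formula: \Delta P = f \frac{L}{D} \frac{\rho V^2}{2}
Substituting knowns: 182.15 = 0.0275·(123.1/D)·0.5·870·3.177²/1000
Solving for D: D = 0.0275·123.1·0.5·870·3.177²/(182.15·1000) = 0.0816 m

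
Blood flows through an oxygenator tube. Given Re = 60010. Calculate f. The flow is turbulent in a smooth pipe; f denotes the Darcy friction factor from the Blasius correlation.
Formula: f = \frac{0.316}{Re^{0.25}}
f = 0.316/60010^0.25 = 0.02019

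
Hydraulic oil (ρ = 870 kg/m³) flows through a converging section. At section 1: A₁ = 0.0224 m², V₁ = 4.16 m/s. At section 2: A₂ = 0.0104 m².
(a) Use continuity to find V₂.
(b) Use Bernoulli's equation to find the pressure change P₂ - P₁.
(a) Continuity: A₁V₁=A₂V₂ -> V₂=A₁V₁/A₂=0.0224*4.16/0.0104=8.96 m/s
(b) Bernoulli: P₂-P₁=0.5*rho*(V₁^2-V₂^2)/1000=0.5*870*(4.16^2-8.96^2)/1000=-27.39 kPa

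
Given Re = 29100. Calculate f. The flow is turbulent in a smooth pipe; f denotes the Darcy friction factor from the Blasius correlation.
Formula: f = \frac{0.316}{Re^{0.25}}
f = 0.316/29100^0.25 = 0.02419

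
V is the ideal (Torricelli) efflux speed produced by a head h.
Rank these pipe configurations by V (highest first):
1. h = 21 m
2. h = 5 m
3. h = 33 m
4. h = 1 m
Case 1: V = 20.3 m/s
Case 2: V = 9.905 m/s
Case 3: V = 25.45 m/s
Case 4: V = 4.429 m/s
Ranking (highest first): 3, 1, 2, 4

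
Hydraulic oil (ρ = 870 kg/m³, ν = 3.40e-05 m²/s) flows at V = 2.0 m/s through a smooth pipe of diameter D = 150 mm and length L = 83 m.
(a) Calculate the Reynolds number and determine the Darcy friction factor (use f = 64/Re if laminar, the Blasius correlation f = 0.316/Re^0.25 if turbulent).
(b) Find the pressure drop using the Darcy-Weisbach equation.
(a) Re = V·D/ν = 2.0·0.15/3.40e-05 = 8823.5 → turbulent (Re > 4000); f = 0.316/Re^0.25 = 0.316/8823.5^0.25 = 0.032604
(b) Darcy-Weisbach: ΔP = f·(L/D)·½ρV²/1000 = 0.032604·(83/0.150)·½·870·2.0²/1000 = 31.39 kPa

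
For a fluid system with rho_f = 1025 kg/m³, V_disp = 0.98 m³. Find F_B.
Formula: F_B = \rho_f g V_{disp}
F_B = 1025·9.81·0.98 = 9854 N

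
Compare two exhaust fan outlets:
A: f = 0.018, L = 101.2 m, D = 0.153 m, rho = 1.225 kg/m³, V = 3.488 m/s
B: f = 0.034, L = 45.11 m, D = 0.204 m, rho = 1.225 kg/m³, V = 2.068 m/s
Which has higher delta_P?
delta_P(A) = 0.08872 kPa, delta_P(B) = 0.01969 kPa. Answer: A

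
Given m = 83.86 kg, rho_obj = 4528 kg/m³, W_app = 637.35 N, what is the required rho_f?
Formula: W_{app} = mg\left(1 - \frac{\rho_f}{\rho_{obj}}\right)
Substituting knowns: 637.35 = 83.86·9.81·(1 − rho_f/4528)
Solving for rho_f: rho_f = 4528·(1 − 637.35/(83.86·9.81)) = 1020 kg/m³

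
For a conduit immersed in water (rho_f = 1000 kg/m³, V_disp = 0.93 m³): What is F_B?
Formula: F_B = \rho_f g V_{disp}
F_B = 1000·9.81·0.93 = 9123 N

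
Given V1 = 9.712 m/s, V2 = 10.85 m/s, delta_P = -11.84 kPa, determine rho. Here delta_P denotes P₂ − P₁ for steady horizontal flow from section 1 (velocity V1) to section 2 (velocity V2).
Formula: \Delta P = \frac{1}{2} \rho (V_1^2 - V_2^2)
Substituting knowns: -11.84 = 0.5·rho·(9.712² − 10.85²)/1000
Solving for rho: rho = 2·(-11.84·1000)/(9.712² − 10.85²) = 1012 kg/m³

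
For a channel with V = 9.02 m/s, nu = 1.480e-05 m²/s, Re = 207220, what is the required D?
Formula: Re = \frac{V D}{\nu}
Substituting knowns: 207220 = 9.02·D/1.480e-05
Solving for D: D = 207220·1.480e-05/9.02 = 0.34 m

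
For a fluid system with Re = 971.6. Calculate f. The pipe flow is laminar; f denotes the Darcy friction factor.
Formula: f = \frac{64}{Re}
f = 64/971.6 = 0.06587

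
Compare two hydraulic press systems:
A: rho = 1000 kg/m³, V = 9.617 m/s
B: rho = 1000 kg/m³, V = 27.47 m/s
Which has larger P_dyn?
P_dyn(A) = 46.24 kPa, P_dyn(B) = 377.3 kPa. Answer: B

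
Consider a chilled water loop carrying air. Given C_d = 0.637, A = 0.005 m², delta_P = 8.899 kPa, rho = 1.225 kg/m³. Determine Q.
Formula: Q = C_d A \sqrt{\frac{2 \Delta P}{\rho}}
Q = 0.637·0.005·√(2·(8.899·1000)/1.225)·1000 = 383.9 L/s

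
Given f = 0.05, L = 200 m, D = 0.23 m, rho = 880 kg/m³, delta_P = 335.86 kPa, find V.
Formula: \Delta P = f \frac{L}{D} \frac{\rho V^2}{2}
Substituting knowns: 335.86 = 0.05·(200/0.23)·0.5·880·V²/1000
Solving for V: V = √((335.86·1000)/(0.05·(200/0.23)·0.5·880)) = 4.19 m/s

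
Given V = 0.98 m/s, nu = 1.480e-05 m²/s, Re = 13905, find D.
Formula: Re = \frac{V D}{\nu}
Substituting knowns: 13905 = 0.98·D/1.480e-05
Solving for D: D = 13905·1.480e-05/0.98 = 0.21 m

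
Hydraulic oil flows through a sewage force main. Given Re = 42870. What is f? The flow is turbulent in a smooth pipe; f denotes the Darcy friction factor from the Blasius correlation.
Formula: f = \frac{0.316}{Re^{0.25}}
f = 0.316/42870^0.25 = 0.02196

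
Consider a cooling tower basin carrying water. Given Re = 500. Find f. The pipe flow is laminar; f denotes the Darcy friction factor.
Formula: f = \frac{64}{Re}
f = 64/500 = 0.128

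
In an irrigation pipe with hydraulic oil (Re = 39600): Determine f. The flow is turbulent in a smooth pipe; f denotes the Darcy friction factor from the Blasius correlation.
Formula: f = \frac{0.316}{Re^{0.25}}
f = 0.316/39600^0.25 = 0.0224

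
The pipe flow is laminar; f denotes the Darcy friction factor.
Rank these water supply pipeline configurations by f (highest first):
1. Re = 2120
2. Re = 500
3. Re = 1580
Case 1: f = 0.03019
Case 2: f = 0.128
Case 3: f = 0.04051
Ranking (highest first): 2, 3, 1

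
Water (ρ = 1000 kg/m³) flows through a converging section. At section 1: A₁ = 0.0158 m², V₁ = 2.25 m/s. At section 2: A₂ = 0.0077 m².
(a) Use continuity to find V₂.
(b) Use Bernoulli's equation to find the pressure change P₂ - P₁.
(a) Continuity: A₁V₁=A₂V₂ -> V₂=A₁V₁/A₂=0.0158*2.25/0.0077=4.62 m/s
(b) Bernoulli: P₂-P₁=0.5*rho*(V₁^2-V₂^2)/1000=0.5*1000*(2.25^2-4.62^2)/1000=-8.141 kPa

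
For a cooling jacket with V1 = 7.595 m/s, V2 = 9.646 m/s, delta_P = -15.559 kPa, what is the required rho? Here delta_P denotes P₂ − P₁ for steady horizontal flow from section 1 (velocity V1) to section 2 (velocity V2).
Formula: \Delta P = \frac{1}{2} \rho (V_1^2 - V_2^2)
Substituting knowns: -15.559 = 0.5·rho·(7.595² − 9.646²)/1000
Solving for rho: rho = 2·(-15.559·1000)/(7.595² − 9.646²) = 880 kg/m³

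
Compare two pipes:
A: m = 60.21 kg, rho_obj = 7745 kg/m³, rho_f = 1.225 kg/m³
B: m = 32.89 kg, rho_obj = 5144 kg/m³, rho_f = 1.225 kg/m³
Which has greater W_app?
W_app(A) = 590.6 N, W_app(B) = 322.6 N. Answer: A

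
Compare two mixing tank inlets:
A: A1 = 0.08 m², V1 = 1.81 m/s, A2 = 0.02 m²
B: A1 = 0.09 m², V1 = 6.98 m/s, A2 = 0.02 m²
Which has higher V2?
V2(A) = 7.24 m/s, V2(B) = 31.41 m/s. Answer: B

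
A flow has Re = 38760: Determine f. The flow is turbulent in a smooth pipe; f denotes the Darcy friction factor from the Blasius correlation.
Formula: f = \frac{0.316}{Re^{0.25}}
f = 0.316/38760^0.25 = 0.02252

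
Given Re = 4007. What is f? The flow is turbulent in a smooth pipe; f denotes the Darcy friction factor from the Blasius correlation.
Formula: f = \frac{0.316}{Re^{0.25}}
f = 0.316/4007^0.25 = 0.03972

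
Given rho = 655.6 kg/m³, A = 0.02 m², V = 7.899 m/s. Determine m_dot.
Formula: \dot{m} = \rho A V
m_dot = 655.6·0.02·7.899 = 103.6 kg/s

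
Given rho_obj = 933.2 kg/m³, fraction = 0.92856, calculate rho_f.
Formula: f_{sub} = \frac{\rho_{obj}}{\rho_f}
Substituting knowns: 0.92856 = 933.2/rho_f
Solving for rho_f: rho_f = 933.2/0.92856 = 1005 kg/m³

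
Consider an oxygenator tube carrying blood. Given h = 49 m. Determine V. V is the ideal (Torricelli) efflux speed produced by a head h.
Formula: V = \sqrt{2 g h}
V = √(2·9.81·49) = 31.01 m/s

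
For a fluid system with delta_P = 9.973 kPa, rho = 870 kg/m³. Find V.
Formula: V = \sqrt{\frac{2 \Delta P}{\rho}}
V = √(2·(9.973·1000)/870) = 4.788 m/s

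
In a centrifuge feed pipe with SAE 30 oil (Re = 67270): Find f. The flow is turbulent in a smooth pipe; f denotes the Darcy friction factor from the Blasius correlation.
Formula: f = \frac{0.316}{Re^{0.25}}
f = 0.316/67270^0.25 = 0.01962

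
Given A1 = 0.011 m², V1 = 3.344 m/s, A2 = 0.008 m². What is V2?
Formula: V_2 = \frac{A_1 V_1}{A_2}
V2 = 0.011·3.344/0.008 = 4.598 m/s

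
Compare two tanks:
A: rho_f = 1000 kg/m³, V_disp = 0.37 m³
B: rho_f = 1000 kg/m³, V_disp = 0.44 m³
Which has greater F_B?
F_B(A) = 3630 N, F_B(B) = 4316 N. Answer: B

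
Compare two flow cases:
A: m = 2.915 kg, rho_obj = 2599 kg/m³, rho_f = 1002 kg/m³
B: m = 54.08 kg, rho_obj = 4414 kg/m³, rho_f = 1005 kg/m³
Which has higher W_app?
W_app(A) = 17.57 N, W_app(B) = 409.7 N. Answer: B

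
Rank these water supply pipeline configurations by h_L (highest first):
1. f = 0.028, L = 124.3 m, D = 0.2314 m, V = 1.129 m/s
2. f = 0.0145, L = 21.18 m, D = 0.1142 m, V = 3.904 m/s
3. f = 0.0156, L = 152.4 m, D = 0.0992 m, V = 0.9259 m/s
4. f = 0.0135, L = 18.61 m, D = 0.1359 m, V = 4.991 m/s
Case 1: h_L = 0.9771 m
Case 2: h_L = 2.089 m
Case 3: h_L = 1.047 m
Case 4: h_L = 2.347 m
Ranking (highest first): 4, 2, 3, 1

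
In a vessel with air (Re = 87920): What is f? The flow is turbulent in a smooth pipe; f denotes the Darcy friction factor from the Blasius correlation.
Formula: f = \frac{0.316}{Re^{0.25}}
f = 0.316/87920^0.25 = 0.01835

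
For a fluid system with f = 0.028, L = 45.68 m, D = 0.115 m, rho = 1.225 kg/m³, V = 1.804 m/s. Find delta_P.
Formula: \Delta P = f \frac{L}{D} \frac{\rho V^2}{2}
delta_P = 0.028·(45.68/0.115)·0.5·1.225·1.804²/1000 = 0.02217 kPa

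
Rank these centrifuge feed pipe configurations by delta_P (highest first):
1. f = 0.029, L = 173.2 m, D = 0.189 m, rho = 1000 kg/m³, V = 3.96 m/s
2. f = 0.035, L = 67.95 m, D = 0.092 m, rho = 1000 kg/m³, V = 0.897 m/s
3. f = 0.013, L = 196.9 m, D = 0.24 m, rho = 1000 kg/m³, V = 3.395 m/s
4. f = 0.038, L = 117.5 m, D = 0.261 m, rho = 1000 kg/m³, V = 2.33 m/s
Case 1: delta_P = 208.4 kPa
Case 2: delta_P = 10.4 kPa
Case 3: delta_P = 61.46 kPa
Case 4: delta_P = 46.44 kPa
Ranking (highest first): 1, 3, 4, 2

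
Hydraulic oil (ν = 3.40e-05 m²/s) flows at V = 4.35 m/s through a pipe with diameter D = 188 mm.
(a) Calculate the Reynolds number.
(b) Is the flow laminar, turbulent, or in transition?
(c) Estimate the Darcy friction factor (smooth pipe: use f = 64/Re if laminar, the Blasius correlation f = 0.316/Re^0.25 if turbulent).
(a) Re = V·D/ν = 4.35·0.188/3.40e-05 = 24053
(b) Flow regime: turbulent (Re > 4000)
(c) Friction factor: f = 0.316/Re^0.25 = 0.316/24053^0.25 = 0.02537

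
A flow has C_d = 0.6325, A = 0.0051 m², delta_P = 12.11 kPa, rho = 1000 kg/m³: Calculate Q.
Formula: Q = C_d A \sqrt{\frac{2 \Delta P}{\rho}}
Q = 0.6325·0.0051·√(2·(12.11·1000)/1000)·1000 = 15.88 L/s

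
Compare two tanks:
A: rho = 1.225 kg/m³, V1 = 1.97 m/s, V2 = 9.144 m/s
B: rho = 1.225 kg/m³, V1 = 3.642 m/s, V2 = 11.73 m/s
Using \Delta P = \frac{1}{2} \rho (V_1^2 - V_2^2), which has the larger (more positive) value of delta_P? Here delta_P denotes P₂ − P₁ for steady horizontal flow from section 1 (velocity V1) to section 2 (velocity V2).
delta_P(A) = -0.04884 kPa, delta_P(B) = -0.07615 kPa. Answer: A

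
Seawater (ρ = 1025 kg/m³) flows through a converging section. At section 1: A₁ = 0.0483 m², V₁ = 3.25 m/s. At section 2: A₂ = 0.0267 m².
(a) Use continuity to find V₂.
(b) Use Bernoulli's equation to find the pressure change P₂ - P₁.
(a) Continuity: A₁V₁=A₂V₂ -> V₂=A₁V₁/A₂=0.0483*3.25/0.0267=5.88 m/s
(b) Bernoulli: P₂-P₁=0.5*rho*(V₁^2-V₂^2)/1000=0.5*1025*(3.25^2-5.88^2)/1000=-12.31 kPa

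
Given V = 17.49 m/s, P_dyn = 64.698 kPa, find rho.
Formula: P_{dyn} = \frac{1}{2} \rho V^2
Substituting knowns: 64.698 = 0.5·rho·17.49²/1000
Solving for rho: rho = 2·(64.698·1000)/17.49² = 423 kg/m³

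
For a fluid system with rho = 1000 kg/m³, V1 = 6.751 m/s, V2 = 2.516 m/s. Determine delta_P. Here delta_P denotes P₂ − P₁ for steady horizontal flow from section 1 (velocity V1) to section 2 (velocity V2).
Formula: \Delta P = \frac{1}{2} \rho (V_1^2 - V_2^2)
delta_P = 0.5·1000·(6.751² − 2.516²)/1000 = 19.62 kPa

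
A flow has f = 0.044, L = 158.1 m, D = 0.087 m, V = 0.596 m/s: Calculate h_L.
Formula: h_L = f \frac{L}{D} \frac{V^2}{2g}
h_L = 0.044·(158.1/0.087)·0.596²/(2·9.81) = 1.448 m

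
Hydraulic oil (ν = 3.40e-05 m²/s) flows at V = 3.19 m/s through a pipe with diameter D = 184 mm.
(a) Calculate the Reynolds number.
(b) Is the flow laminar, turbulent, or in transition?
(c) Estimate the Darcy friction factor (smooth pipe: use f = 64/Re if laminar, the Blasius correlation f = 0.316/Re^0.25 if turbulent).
(a) Re = V·D/ν = 3.19·0.184/3.40e-05 = 17264
(b) Flow regime: turbulent (Re > 4000)
(c) Friction factor: f = 0.316/Re^0.25 = 0.316/17264^0.25 = 0.02757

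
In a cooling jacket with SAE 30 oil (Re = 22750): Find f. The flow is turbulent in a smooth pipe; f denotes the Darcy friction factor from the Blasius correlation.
Formula: f = \frac{0.316}{Re^{0.25}}
f = 0.316/22750^0.25 = 0.02573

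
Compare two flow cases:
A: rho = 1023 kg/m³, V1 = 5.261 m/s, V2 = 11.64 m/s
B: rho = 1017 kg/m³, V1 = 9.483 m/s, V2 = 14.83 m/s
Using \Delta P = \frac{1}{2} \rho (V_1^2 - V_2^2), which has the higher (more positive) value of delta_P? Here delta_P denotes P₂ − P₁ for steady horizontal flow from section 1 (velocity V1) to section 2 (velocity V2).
delta_P(A) = -55.15 kPa, delta_P(B) = -66.11 kPa. Answer: A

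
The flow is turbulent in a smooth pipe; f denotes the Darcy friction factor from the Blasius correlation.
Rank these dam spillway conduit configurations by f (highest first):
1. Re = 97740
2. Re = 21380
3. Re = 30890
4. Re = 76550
Case 1: f = 0.01787
Case 2: f = 0.02613
Case 3: f = 0.02384
Case 4: f = 0.019
Ranking (highest first): 2, 3, 4, 1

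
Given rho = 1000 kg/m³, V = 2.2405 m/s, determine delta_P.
Formula: V = \sqrt{\frac{2 \Delta P}{\rho}}
Substituting knowns: 2.2405 = √(2·(delta_P·1000)/1000)
Solving for delta_P: delta_P = 2.2405²·1000/2/1000 = 2.51 kPa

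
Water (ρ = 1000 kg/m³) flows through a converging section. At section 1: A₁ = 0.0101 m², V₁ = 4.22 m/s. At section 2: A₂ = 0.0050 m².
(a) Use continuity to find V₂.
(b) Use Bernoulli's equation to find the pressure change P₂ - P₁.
(a) Continuity: A₁V₁=A₂V₂ -> V₂=A₁V₁/A₂=0.0101*4.22/0.0050=8.52 m/s
(b) Bernoulli: P₂-P₁=0.5*rho*(V₁^2-V₂^2)/1000=0.5*1000*(4.22^2-8.52^2)/1000=-27.39 kPa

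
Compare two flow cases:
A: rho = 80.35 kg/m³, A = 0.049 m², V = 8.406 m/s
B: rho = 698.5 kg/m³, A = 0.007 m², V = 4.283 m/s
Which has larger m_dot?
m_dot(A) = 33.1 kg/s, m_dot(B) = 20.94 kg/s. Answer: A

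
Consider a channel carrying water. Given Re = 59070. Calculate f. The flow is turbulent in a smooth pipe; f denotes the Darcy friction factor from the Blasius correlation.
Formula: f = \frac{0.316}{Re^{0.25}}
f = 0.316/59070^0.25 = 0.02027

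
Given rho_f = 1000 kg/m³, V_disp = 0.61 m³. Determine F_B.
Formula: F_B = \rho_f g V_{disp}
F_B = 1000·9.81·0.61 = 5984 N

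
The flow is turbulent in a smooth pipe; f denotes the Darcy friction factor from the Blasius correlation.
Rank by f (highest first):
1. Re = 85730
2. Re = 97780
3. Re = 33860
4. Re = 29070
Case 1: f = 0.01847
Case 2: f = 0.01787
Case 3: f = 0.0233
Case 4: f = 0.0242
Ranking (highest first): 4, 3, 1, 2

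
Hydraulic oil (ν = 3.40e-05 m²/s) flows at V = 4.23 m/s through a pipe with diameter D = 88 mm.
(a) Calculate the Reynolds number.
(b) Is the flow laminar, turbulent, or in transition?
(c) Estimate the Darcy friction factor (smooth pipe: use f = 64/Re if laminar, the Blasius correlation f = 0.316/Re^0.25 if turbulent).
(a) Re = V·D/ν = 4.23·0.088/3.40e-05 = 10948
(b) Flow regime: turbulent (Re > 4000)
(c) Friction factor: f = 0.316/Re^0.25 = 0.316/10948^0.25 = 0.03089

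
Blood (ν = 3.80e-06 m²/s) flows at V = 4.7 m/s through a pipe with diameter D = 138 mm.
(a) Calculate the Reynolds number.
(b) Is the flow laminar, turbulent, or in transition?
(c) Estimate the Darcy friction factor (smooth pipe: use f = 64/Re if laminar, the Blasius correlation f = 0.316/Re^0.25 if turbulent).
(a) Re = V·D/ν = 4.7·0.138/3.80e-06 = 170680
(b) Flow regime: turbulent (Re > 4000)
(c) Friction factor: f = 0.316/Re^0.25 = 0.316/170680^0.25 = 0.01555 (Blasius is strictly valid for Re ≲ 1e5; used here as the smooth-pipe estimate the problem specifies)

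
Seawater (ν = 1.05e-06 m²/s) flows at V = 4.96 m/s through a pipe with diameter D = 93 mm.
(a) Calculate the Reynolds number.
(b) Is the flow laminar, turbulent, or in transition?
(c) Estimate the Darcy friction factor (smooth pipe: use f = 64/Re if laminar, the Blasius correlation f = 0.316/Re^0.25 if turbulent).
(a) Re = V·D/ν = 4.96·0.093/1.05e-06 = 439310
(b) Flow regime: turbulent (Re > 4000)
(c) Friction factor: f = 0.316/Re^0.25 = 0.316/439310^0.25 = 0.01227 (Blasius is strictly valid for Re ≲ 1e5; used here as the smooth-pipe estimate the problem specifies)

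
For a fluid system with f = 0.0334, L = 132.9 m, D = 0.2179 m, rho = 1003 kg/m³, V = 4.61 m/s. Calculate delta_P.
Formula: \Delta P = f \frac{L}{D} \frac{\rho V^2}{2}
delta_P = 0.0334·(132.9/0.2179)·0.5·1003·4.61²/1000 = 217.1 kPa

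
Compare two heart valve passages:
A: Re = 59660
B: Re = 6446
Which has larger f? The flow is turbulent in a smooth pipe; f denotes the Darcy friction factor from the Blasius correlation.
f(A) = 0.02022, f(B) = 0.03527. Answer: B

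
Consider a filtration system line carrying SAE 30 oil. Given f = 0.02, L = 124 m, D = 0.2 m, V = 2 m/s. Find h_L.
Formula: h_L = f \frac{L}{D} \frac{V^2}{2g}
h_L = 0.02·(124/0.2)·2²/(2·9.81) = 2.528 m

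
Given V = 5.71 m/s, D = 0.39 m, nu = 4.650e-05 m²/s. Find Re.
Formula: Re = \frac{V D}{\nu}
Re = 5.71·0.39/4.650e-05 = 47890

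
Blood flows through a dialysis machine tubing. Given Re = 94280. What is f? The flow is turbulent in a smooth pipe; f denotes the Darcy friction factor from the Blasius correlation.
Formula: f = \frac{0.316}{Re^{0.25}}
f = 0.316/94280^0.25 = 0.01803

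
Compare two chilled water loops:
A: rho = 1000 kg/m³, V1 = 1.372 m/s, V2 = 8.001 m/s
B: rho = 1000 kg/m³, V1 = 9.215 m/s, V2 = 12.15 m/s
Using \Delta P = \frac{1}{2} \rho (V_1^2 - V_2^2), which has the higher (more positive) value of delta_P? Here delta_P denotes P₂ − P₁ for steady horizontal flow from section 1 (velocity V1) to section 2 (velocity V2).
delta_P(A) = -31.07 kPa, delta_P(B) = -31.35 kPa. Answer: A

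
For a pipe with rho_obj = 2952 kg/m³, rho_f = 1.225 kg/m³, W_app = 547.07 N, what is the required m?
Formula: W_{app} = mg\left(1 - \frac{\rho_f}{\rho_{obj}}\right)
Substituting knowns: 547.07 = m·9.81·(1 − 1.225/2952)
Solving for m: m = 547.07/(9.81·(1 − 1.225/2952)) = 55.79 kg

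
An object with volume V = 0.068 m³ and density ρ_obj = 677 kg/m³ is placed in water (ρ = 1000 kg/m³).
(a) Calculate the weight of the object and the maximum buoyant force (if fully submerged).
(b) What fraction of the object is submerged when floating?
(a) W=rho_obj*g*V=677*9.81*0.068=451.6 N; F_B(max)=rho*g*V=1000*9.81*0.068=667.1 N
(b) Floating fraction=rho_obj/rho=677/1000=0.677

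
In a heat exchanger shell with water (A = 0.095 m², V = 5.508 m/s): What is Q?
Formula: Q = A V
Q = 0.095·5.508·1000 = 523.3 L/s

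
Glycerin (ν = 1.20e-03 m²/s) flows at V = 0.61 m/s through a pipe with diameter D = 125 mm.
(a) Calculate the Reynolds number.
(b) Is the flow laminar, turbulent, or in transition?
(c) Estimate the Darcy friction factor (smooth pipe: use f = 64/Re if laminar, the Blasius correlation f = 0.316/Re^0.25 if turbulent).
(a) Re = V·D/ν = 0.61·0.125/1.20e-03 = 63.542
(b) Flow regime: laminar (Re < 2300)
(c) Friction factor: f = 64/Re = 64/63.542 = 1.007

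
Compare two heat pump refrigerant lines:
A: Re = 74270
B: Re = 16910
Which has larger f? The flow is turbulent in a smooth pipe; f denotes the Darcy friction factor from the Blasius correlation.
f(A) = 0.01914, f(B) = 0.02771. Answer: B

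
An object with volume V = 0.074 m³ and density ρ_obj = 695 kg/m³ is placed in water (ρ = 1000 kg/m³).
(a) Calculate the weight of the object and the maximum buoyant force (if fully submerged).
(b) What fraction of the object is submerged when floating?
(a) W=rho_obj*g*V=695*9.81*0.074=504.5 N; F_B(max)=rho*g*V=1000*9.81*0.074=725.9 N
(b) Floating fraction=rho_obj/rho=695/1000=0.695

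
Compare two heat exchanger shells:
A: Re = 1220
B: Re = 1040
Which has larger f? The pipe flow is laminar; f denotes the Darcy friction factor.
f(A) = 0.05246, f(B) = 0.06154. Answer: B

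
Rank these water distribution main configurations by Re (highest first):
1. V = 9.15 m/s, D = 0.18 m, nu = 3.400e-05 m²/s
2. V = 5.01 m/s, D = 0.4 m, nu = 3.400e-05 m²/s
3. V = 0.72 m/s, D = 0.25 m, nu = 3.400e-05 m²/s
Case 1: Re = 48441
Case 2: Re = 58941
Case 3: Re = 5294
Ranking (highest first): 2, 1, 3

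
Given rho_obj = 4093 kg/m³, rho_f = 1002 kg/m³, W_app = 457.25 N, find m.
Formula: W_{app} = mg\left(1 - \frac{\rho_f}{\rho_{obj}}\right)
Substituting knowns: 457.25 = m·9.81·(1 − 1002/4093)
Solving for m: m = 457.25/(9.81·(1 − 1002/4093)) = 61.72 kg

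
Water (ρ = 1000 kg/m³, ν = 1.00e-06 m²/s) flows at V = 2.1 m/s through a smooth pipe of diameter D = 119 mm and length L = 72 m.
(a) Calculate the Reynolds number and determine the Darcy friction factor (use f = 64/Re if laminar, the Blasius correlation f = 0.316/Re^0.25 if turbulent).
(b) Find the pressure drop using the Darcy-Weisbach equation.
(a) Re = V·D/ν = 2.1·0.119/1.00e-06 = 249900 → turbulent (Re > 4000); f = 0.316/Re^0.25 = 0.316/249900^0.25 = 0.014133 (Blasius is strictly valid for Re ≲ 1e5; used here as the smooth-pipe estimate the problem specifies)
(b) Darcy-Weisbach: ΔP = f·(L/D)·½ρV²/1000 = 0.014133·(72/0.119)·½·1000·2.1²/1000 = 18.86 kPa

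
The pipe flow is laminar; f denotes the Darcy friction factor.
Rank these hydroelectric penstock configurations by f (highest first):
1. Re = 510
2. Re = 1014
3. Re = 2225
Case 1: f = 0.1255
Case 2: f = 0.06312
Case 3: f = 0.02876
Ranking (highest first): 1, 2, 3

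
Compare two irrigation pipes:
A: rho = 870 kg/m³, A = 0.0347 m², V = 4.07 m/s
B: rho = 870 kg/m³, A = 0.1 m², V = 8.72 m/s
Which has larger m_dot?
m_dot(A) = 122.9 kg/s, m_dot(B) = 758.6 kg/s. Answer: B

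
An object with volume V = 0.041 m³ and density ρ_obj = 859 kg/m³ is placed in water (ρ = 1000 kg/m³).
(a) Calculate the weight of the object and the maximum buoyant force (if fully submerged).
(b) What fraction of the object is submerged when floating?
(a) W=rho_obj*g*V=859*9.81*0.041=345.5 N; F_B(max)=rho*g*V=1000*9.81*0.041=402.2 N
(b) Floating fraction=rho_obj/rho=859/1000=0.859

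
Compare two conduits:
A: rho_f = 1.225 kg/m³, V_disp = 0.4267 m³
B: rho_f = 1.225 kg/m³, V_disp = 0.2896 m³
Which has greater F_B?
F_B(A) = 5.128 N, F_B(B) = 3.48 N. Answer: A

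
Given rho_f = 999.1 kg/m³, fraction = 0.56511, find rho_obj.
Formula: f_{sub} = \frac{\rho_{obj}}{\rho_f}
Substituting knowns: 0.56511 = rho_obj/999.1
Solving for rho_obj: rho_obj = 0.56511·999.1 = 564.6 kg/m³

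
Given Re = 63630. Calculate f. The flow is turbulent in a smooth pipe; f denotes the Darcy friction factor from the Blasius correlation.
Formula: f = \frac{0.316}{Re^{0.25}}
f = 0.316/63630^0.25 = 0.0199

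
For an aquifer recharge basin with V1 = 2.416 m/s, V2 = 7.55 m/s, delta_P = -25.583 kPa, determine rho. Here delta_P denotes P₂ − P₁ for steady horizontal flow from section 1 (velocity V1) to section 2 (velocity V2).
Formula: \Delta P = \frac{1}{2} \rho (V_1^2 - V_2^2)
Substituting knowns: -25.583 = 0.5·rho·(2.416² − 7.55²)/1000
Solving for rho: rho = 2·(-25.583·1000)/(2.416² − 7.55²) = 1000 kg/m³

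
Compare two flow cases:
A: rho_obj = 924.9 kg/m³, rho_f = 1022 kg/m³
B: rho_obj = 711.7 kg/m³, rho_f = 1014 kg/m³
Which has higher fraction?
fraction(A) = 0.905, fraction(B) = 0.7019. Answer: A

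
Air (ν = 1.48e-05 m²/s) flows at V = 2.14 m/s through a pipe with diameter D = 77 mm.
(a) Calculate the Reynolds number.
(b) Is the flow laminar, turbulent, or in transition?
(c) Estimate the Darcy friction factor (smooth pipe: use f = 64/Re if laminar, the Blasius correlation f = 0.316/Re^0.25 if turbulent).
(a) Re = V·D/ν = 2.14·0.077/1.48e-05 = 11134
(b) Flow regime: turbulent (Re > 4000)
(c) Friction factor: f = 0.316/Re^0.25 = 0.316/11134^0.25 = 0.03076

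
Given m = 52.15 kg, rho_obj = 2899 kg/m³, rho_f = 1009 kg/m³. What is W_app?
Formula: W_{app} = mg\left(1 - \frac{\rho_f}{\rho_{obj}}\right)
W_app = 52.15·9.81·(1 − 1009/2899) = 333.5 N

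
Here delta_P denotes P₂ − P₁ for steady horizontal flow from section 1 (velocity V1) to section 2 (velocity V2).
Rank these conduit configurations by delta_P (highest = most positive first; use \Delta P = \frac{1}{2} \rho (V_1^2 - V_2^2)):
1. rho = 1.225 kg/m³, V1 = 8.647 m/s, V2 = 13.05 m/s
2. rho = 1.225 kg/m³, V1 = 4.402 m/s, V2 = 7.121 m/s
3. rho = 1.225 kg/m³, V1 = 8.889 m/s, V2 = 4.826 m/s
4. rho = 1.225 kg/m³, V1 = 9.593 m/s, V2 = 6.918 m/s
Case 1: delta_P = -0.05851 kPa
Case 2: delta_P = -0.01919 kPa
Case 3: delta_P = 0.03413 kPa
Case 4: delta_P = 0.02705 kPa
Ranking (highest first): 3, 4, 2, 1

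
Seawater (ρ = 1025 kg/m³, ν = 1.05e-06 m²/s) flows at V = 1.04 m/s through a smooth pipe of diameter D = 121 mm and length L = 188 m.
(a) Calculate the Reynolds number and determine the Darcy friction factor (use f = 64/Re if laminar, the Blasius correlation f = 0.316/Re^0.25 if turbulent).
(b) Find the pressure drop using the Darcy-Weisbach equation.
(a) Re = V·D/ν = 1.04·0.121/1.05e-06 = 119850 → turbulent (Re > 4000); f = 0.316/Re^0.25 = 0.316/119850^0.25 = 0.016984 (Blasius is strictly valid for Re ≲ 1e5; used here as the smooth-pipe estimate the problem specifies)
(b) Darcy-Weisbach: ΔP = f·(L/D)·½ρV²/1000 = 0.016984·(188/0.121)·½·1025·1.04²/1000 = 14.63 kPa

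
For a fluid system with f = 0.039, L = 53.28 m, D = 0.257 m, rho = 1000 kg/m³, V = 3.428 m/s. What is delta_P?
Formula: \Delta P = f \frac{L}{D} \frac{\rho V^2}{2}
delta_P = 0.039·(53.28/0.257)·0.5·1000·3.428²/1000 = 47.51 kPa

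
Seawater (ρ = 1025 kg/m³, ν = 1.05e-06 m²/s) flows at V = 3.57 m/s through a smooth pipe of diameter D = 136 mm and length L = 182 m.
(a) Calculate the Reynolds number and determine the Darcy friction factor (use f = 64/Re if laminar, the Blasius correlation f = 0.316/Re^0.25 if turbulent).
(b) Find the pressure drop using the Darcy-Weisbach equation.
(a) Re = V·D/ν = 3.57·0.136/1.05e-06 = 462400 → turbulent (Re > 4000); f = 0.316/Re^0.25 = 0.316/462400^0.25 = 0.012118 (Blasius is strictly valid for Re ≲ 1e5; used here as the smooth-pipe estimate the problem specifies)
(b) Darcy-Weisbach: ΔP = f·(L/D)·½ρV²/1000 = 0.012118·(182/0.136)·½·1025·3.57²/1000 = 105.9 kPa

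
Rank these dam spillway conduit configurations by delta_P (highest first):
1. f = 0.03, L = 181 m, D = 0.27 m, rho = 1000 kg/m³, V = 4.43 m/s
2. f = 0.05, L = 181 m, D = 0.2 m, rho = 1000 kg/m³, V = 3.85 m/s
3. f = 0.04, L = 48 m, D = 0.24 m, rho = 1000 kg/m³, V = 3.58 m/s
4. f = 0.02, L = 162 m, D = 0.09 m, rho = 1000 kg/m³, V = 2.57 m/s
Case 1: delta_P = 197.3 kPa
Case 2: delta_P = 335.4 kPa
Case 3: delta_P = 51.27 kPa
Case 4: delta_P = 118.9 kPa
Ranking (highest first): 2, 1, 4, 3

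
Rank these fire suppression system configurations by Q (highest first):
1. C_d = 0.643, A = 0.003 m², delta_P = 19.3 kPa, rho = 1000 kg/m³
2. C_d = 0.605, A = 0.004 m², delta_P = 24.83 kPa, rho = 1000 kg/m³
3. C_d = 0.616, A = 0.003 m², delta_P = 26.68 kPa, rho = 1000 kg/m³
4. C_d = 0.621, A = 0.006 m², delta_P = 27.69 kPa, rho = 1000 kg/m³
Case 1: Q = 11.98 L/s
Case 2: Q = 17.05 L/s
Case 3: Q = 13.5 L/s
Case 4: Q = 27.73 L/s
Ranking (highest first): 4, 2, 3, 1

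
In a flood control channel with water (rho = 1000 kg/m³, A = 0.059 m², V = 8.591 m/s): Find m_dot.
Formula: \dot{m} = \rho A V
m_dot = 1000·0.059·8.591 = 506.9 kg/s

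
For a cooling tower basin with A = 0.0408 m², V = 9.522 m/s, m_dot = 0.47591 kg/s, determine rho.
Formula: \dot{m} = \rho A V
Substituting knowns: 0.47591 = rho·0.0408·9.522
Solving for rho: rho = 0.47591/(0.0408·9.522) = 1.225 kg/m³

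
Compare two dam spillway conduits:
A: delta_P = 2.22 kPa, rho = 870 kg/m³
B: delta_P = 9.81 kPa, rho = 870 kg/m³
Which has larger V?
V(A) = 2.259 m/s, V(B) = 4.749 m/s. Answer: B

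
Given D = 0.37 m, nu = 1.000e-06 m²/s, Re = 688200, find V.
Formula: Re = \frac{V D}{\nu}
Substituting knowns: 688200 = V·0.37/1.000e-06
Solving for V: V = 688200·1.000e-06/0.37 = 1.86 m/s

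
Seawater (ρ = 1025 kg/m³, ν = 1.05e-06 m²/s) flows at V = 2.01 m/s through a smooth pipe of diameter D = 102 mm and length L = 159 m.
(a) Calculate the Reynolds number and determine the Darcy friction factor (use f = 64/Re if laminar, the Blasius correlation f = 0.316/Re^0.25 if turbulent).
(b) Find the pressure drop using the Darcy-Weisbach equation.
(a) Re = V·D/ν = 2.01·0.102/1.05e-06 = 195260 → turbulent (Re > 4000); f = 0.316/Re^0.25 = 0.316/195260^0.25 = 0.015033 (Blasius is strictly valid for Re ≲ 1e5; used here as the smooth-pipe estimate the problem specifies)
(b) Darcy-Weisbach: ΔP = f·(L/D)·½ρV²/1000 = 0.015033·(159/0.102)·½·1025·2.01²/1000 = 48.52 kPa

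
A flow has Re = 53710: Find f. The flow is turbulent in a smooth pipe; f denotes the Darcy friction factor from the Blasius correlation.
Formula: f = \frac{0.316}{Re^{0.25}}
f = 0.316/53710^0.25 = 0.02076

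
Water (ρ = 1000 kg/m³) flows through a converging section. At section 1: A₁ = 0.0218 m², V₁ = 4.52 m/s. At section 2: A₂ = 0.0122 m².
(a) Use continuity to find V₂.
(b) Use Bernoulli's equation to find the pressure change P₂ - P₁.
(a) Continuity: A₁V₁=A₂V₂ -> V₂=A₁V₁/A₂=0.0218*4.52/0.0122=8.08 m/s
(b) Bernoulli: P₂-P₁=0.5*rho*(V₁^2-V₂^2)/1000=0.5*1000*(4.52^2-8.08^2)/1000=-22.43 kPa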